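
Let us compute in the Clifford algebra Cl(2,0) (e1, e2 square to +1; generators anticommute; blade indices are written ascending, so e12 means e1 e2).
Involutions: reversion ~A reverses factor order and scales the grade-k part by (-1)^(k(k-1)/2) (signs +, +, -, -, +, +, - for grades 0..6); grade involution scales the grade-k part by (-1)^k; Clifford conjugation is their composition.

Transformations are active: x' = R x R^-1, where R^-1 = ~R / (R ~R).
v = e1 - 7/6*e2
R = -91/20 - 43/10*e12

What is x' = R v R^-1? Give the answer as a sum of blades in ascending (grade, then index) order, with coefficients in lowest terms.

~R = -91/20 + 43/10*e12, and R ~R = 15677/400, so R^-1 = ~R / (15677/400).
R v = 7/15*e1 + 1153/120*e2
Answer: -52127/47031*e1 - 33369/31354*e2


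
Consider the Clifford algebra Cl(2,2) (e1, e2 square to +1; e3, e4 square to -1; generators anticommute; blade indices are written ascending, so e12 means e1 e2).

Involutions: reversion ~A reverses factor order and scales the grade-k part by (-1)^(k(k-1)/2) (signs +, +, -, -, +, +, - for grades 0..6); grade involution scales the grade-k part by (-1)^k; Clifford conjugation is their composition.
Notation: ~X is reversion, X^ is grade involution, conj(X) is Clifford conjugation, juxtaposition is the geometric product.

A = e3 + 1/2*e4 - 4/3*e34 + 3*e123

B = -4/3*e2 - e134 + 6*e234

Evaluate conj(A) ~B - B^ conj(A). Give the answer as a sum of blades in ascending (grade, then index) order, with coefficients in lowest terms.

first term: -4/3*e1 + 8*e2 + 9/2*e13 - 19*e14 - 13/3*e23 + 7/3*e24 - 16/9*e234
second term: -4/3*e1 + 8*e2 - 7/2*e13 + 17*e14 - 13/3*e23 + 25/3*e24 + 16/9*e234
Answer: 8*e13 - 36*e14 - 6*e24 - 32/9*e234


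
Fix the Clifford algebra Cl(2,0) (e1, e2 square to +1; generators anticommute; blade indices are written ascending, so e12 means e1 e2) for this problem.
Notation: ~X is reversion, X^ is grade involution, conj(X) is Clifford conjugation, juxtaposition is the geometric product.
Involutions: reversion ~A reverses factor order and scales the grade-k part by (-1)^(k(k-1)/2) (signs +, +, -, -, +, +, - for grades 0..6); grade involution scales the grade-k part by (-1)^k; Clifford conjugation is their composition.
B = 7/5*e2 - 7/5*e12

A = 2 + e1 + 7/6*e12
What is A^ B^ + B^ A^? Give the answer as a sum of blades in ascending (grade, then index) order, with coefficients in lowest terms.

first term: 49/30 - 49/30*e1 - 7/5*e2 - 7/5*e12
second term: 49/30 + 49/30*e1 - 21/5*e2 - 21/5*e12
Answer: 49/15 - 28/5*e2 - 28/5*e12


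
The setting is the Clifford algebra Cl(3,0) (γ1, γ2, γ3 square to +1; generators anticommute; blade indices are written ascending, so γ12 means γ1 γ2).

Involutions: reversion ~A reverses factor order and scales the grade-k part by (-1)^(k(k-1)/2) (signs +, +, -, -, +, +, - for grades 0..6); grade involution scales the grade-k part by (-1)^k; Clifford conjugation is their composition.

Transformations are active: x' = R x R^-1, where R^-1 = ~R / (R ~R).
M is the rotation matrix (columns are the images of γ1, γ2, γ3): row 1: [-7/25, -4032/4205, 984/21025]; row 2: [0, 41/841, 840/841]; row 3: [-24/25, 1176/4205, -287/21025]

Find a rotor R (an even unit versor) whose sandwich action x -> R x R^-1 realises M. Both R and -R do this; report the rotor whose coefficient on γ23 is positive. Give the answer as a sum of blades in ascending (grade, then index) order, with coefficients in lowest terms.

Method: write R = a + b12*γ12 + b13*γ13 + b23*γ23 with a^2 + b12^2 + b13^2 + b23^2 = 1 (so R^-1 = ~R). Expanding the columns R e_j ~R gives tr M = 4a^2 - 1 and, from the antisymmetric part, M21 - M12 = -4a*b12, M13 - M31 = 4a*b13, M32 - M23 = -4a*b23.
Here tr M = -5149/21025, so a^2 = (1 + tr M)/4 = 3969/21025 and a = ±63/145. Taking a = 63/145: M21 - M12 = 4032/4205, M13 - M31 = 21168/21025, M32 - M23 = -3024/4205, giving b12 = -16/29, b13 = 84/145, b23 = 12/29, i.e. R = 63/145 - 16/29*γ12 + 84/145*γ13 + 12/29*γ23.
Its γ23 coefficient is already positive.
Answer: 63/145 - 16/29*γ12 + 84/145*γ13 + 12/29*γ23. Note: both R and -R realise this M (trace -5149/21025); the covering map identifies them, and the γ23-coefficient sign is the tie-breaker.


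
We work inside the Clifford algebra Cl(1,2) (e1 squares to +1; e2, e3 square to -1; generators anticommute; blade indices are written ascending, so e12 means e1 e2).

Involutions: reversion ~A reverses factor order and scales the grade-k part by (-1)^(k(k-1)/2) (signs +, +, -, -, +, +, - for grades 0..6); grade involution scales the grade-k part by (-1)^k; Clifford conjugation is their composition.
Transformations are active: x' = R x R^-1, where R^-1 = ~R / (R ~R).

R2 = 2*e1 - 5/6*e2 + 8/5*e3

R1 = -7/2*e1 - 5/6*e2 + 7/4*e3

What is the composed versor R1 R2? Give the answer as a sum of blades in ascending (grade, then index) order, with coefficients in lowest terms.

Distribute over the terms of R1 (each basis-blade product reordered to ascending indices, repeated generators contracted through their squares):
(-7/2*e1) R2 = -7 + 35/12*e12 - 28/5*e13
(-5/6*e2) R2 = -25/36 + 5/3*e12 - 4/3*e23
(7/4*e3) R2 = -14/5 - 7/2*e13 + 35/24*e23
Summing the partial products and collecting blades:
Answer: -1889/180 + 55/12*e12 - 91/10*e13 + 1/8*e23


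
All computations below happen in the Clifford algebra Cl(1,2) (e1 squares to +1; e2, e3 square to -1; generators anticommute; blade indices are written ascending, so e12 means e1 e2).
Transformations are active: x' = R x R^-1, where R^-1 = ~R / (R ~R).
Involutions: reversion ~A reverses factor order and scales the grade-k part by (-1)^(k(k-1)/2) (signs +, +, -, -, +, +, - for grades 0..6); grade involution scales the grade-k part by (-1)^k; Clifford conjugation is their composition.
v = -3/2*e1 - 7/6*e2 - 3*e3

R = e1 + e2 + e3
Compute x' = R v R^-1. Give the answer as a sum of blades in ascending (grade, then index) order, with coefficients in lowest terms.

~R = e1 + e2 + e3, and R ~R = -1, so R^-1 = ~R / (-1).
R v = 8/3 + 1/3*e12 - 3/2*e13 - 11/6*e23
Answer: -23/6*e1 - 25/6*e2 - 7/3*e3


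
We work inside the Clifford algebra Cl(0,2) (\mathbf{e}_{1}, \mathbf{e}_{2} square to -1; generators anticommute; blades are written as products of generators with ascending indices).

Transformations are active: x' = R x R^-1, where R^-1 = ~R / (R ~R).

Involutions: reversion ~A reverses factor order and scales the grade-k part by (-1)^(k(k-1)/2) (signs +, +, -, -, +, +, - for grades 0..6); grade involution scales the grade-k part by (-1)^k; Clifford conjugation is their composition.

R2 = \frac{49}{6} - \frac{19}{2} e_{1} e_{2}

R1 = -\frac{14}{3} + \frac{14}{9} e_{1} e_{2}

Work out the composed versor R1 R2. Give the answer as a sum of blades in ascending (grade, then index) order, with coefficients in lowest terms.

Distribute over the terms of R1 (each basis-blade product reordered to ascending indices, repeated generators contracted through their squares):
(-\frac{14}{3}) R2 = -\frac{343}{9} + \frac{133}{3} e_{1} e_{2}
(\frac{14}{9} e_{1} e_{2}) R2 = \frac{133}{9} + \frac{343}{27} e_{1} e_{2}
Summing the partial products and collecting blades:
Answer: -\frac{70}{3} + \frac{1540}{27} e_{1} e_{2}


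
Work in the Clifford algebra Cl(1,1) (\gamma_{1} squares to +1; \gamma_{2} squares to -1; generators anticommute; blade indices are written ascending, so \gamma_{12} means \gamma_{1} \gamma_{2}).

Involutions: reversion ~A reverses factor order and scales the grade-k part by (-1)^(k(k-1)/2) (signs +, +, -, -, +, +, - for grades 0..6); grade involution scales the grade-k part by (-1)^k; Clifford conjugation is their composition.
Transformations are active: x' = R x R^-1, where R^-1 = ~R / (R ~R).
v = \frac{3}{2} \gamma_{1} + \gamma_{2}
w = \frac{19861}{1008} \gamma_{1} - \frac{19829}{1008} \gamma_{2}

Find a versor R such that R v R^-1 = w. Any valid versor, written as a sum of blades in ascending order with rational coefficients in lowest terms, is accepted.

Here q(v) = q(w) = \frac{5}{4}; the classical choice R = v + w = \frac{21373}{1008} \gamma_{1} - \frac{18821}{1008} \gamma_{2} then realises v -> w under the sandwich.
Answer: \frac{21373}{1008} \gamma_{1} - \frac{18821}{1008} \gamma_{2}


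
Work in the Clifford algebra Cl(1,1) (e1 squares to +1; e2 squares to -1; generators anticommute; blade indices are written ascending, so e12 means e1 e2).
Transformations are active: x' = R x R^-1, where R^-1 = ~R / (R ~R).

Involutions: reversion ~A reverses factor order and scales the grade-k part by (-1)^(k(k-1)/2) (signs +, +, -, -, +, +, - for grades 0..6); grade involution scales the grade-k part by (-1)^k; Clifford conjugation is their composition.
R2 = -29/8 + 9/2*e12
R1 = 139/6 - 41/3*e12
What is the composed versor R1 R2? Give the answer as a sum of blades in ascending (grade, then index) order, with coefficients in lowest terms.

Distribute over the terms of R1 (each basis-blade product reordered to ascending indices, repeated generators contracted through their squares):
(139/6) R2 = -4031/48 + 417/4*e12
(-41/3*e12) R2 = -123/2 + 1189/24*e12
Summing the partial products and collecting blades:
Answer: -6983/48 + 3691/24*e12


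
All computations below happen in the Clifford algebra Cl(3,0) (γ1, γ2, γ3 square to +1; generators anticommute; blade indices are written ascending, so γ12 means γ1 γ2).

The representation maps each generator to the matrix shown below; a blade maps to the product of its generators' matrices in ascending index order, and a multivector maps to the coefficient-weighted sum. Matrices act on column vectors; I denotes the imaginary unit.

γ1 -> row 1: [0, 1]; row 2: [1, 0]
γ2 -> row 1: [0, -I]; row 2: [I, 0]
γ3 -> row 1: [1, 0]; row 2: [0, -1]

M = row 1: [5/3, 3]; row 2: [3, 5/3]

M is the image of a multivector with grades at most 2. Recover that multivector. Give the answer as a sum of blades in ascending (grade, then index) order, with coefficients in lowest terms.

Method: 1, rho(γ1), rho(γ2), rho(γ3) form a trace-orthogonal basis of the 2x2 complex matrices (tr(X Y) = 2 if X = Y, else 0), so M = m0*1 + m1*rho(γ1) + m2*rho(γ2) + m3*rho(γ3) with m0 = tr(M)/2 = 5/3, m1 = tr(M rho(γ1))/2 = 3, m2 = tr(M rho(γ2))/2 = 0, m3 = tr(M rho(γ3))/2 = 0.
Multiplying table entries, the bivector images are rho(γ12) = I*rho(γ3), rho(γ13) = -I*rho(γ2), rho(γ23) = I*rho(γ1); with real blade coefficients the real parts of m0..m3 are the coefficients of 1, γ1, γ2, γ3 and the imaginary parts give the bivectors (γ23: Im m1, γ13: -Im m2, γ12: Im m3).
Answer: 5/3 + 3*γ1


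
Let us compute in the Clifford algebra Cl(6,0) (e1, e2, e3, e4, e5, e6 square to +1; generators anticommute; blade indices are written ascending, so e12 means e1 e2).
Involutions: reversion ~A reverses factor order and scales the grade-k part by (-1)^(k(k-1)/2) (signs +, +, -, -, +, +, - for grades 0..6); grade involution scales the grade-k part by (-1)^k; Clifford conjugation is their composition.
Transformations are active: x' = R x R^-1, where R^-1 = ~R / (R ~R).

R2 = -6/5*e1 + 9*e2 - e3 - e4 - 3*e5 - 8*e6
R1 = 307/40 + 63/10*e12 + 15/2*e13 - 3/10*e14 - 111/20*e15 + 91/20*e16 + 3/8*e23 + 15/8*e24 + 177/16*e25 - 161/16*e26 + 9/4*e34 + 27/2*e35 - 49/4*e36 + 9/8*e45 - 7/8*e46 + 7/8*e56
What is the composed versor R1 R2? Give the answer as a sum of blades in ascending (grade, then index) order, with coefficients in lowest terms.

Distribute over the terms of R2 (each basis-blade product reordered to ascending indices, repeated generators contracted through their squares):
R1 (-6/5*e1) = -921/100*e1 + 189/25*e2 + 9*e3 - 9/25*e4 - 333/50*e5 + 273/50*e6 - 9/20*e123 - 9/4*e124 - 531/40*e125 + 483/40*e126 - 27/10*e134 - 81/5*e135 + 147/10*e136 - 27/20*e145 + 21/20*e146 - 21/20*e156
R1 (9*e2) = 567/10*e1 + 2763/40*e2 - 27/8*e3 - 135/8*e4 - 1593/16*e5 + 1449/16*e6 - 135/2*e123 + 27/10*e124 + 999/20*e125 - 819/20*e126 + 81/4*e234 + 243/2*e235 - 441/4*e236 + 81/8*e245 - 63/8*e246 + 63/8*e256
R1 (-e3) = -15/2*e1 - 3/8*e2 - 307/40*e3 + 9/4*e4 + 27/2*e5 - 49/4*e6 - 63/10*e123 - 3/10*e134 - 111/20*e135 + 91/20*e136 + 15/8*e234 + 177/16*e235 - 161/16*e236 - 9/8*e345 + 7/8*e346 - 7/8*e356
R1 (-e4) = 3/10*e1 - 15/8*e2 - 9/4*e3 - 307/40*e4 + 9/8*e5 - 7/8*e6 - 63/10*e124 - 15/2*e134 - 111/20*e145 + 91/20*e146 - 3/8*e234 + 177/16*e245 - 161/16*e246 + 27/2*e345 - 49/4*e346 - 7/8*e456
R1 (-3*e5) = 333/20*e1 - 531/16*e2 - 81/2*e3 - 27/8*e4 - 921/40*e5 + 21/8*e6 - 189/10*e125 - 45/2*e135 + 9/10*e145 + 273/20*e156 - 9/8*e235 - 45/8*e245 - 483/16*e256 - 27/4*e345 - 147/4*e356 - 21/8*e456
R1 (-8*e6) = -182/5*e1 + 161/2*e2 + 98*e3 + 7*e4 - 7*e5 - 307/5*e6 - 252/5*e126 - 60*e136 + 12/5*e146 + 222/5*e156 - 3*e236 - 15*e246 - 177/2*e256 - 18*e346 - 108*e356 - 9*e456
Summing the partial products and collecting blades:
Answer: 1027/50*e1 + 48679/400*e2 + 266/5*e3 - 3807/200*e4 - 48649/400*e5 + 9649/400*e6 - 297/4*e123 - 117/20*e124 + 711/40*e125 - 3171/40*e126 - 21/2*e134 - 177/4*e135 - 163/4*e136 - 6*e145 + 8*e146 + 57*e156 + 87/4*e234 + 2103/16*e235 - 1973/16*e236 + 249/16*e245 - 527/16*e246 - 1773/16*e256 + 45/8*e345 - 235/8*e346 - 1165/8*e356 - 25/2*e456


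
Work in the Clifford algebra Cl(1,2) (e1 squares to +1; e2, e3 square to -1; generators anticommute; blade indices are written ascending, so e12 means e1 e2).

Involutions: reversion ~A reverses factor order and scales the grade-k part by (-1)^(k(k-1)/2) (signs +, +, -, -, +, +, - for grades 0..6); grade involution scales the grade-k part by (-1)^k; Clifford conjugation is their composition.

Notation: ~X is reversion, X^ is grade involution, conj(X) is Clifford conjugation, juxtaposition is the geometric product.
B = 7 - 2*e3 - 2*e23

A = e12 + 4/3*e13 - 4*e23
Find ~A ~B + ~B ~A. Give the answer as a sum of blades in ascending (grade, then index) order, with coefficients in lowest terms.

first term: -8 - 8/3*e1 + 8*e2 - 29/3*e12 - 22/3*e13 + 28*e23 + 2*e123
second term: -8 + 8/3*e1 - 8*e2 - 13/3*e12 - 34/3*e13 + 28*e23 + 2*e123
Answer: -16 - 14*e12 - 56/3*e13 + 56*e23 + 4*e123


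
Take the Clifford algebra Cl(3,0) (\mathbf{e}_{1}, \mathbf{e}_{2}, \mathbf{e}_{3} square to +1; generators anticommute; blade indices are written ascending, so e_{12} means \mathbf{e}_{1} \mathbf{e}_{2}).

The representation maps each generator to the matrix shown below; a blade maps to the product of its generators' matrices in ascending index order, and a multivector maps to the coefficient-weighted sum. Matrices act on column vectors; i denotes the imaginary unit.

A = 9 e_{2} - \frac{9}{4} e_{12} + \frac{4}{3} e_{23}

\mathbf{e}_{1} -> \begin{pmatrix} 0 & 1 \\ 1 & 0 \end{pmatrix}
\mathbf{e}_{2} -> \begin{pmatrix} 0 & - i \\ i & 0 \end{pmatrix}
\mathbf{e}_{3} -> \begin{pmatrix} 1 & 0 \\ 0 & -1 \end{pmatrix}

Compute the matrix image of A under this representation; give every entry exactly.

Bivector images (products of the table entries): rho(e_{12}) = rho(\mathbf{e}_{1})rho(\mathbf{e}_{2}) = \begin{pmatrix} i & 0 \\ 0 & - i \end{pmatrix}; rho(e_{23}) = rho(\mathbf{e}_{2})rho(\mathbf{e}_{3}) = \begin{pmatrix} 0 & i \\ i & 0 \end{pmatrix}.
M = (9)*rho(e_{2}) + (-\frac{9}{4})*rho(e_{12}) + (\frac{4}{3})*rho(e_{23}), summed entrywise:
Answer: \begin{pmatrix} - \frac{9 i}{4} & - \frac{23 i}{3} \\ \frac{31 i}{3} & \frac{9 i}{4} \end{pmatrix}


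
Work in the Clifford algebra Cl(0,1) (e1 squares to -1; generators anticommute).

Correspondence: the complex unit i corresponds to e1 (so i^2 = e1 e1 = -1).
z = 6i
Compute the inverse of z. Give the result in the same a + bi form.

In blades: z = 6*e1.
With qbar = -6*e1 (scalar fixed, mapped units negated), z qbar = 36 (the sum of squared coefficients), so z^-1 = qbar / (36) = -1/6*e1; translating back:
Answer: -1/6*i


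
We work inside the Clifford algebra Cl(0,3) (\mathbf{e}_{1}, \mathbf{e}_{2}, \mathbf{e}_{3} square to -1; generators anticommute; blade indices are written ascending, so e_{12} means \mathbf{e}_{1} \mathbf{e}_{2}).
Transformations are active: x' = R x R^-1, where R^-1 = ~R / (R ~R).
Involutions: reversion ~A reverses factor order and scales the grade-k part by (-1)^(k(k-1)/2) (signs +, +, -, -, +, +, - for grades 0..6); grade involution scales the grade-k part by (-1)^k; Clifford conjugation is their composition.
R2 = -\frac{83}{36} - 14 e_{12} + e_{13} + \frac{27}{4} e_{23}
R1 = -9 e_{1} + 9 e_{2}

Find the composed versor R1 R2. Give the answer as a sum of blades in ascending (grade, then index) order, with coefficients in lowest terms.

Distribute over the terms of R1 (each basis-blade product reordered to ascending indices, repeated generators contracted through their squares):
(-9 e_{1}) R2 = \frac{83}{4} e_{1} - 126 e_{2} + 9 e_{3} - \frac{243}{4} e_{123}
(9 e_{2}) R2 = -126 e_{1} - \frac{83}{4} e_{2} - \frac{243}{4} e_{3} - 9 e_{123}
Summing the partial products and collecting blades:
Answer: -\frac{421}{4} e_{1} - \frac{587}{4} e_{2} - \frac{207}{4} e_{3} - \frac{279}{4} e_{123}


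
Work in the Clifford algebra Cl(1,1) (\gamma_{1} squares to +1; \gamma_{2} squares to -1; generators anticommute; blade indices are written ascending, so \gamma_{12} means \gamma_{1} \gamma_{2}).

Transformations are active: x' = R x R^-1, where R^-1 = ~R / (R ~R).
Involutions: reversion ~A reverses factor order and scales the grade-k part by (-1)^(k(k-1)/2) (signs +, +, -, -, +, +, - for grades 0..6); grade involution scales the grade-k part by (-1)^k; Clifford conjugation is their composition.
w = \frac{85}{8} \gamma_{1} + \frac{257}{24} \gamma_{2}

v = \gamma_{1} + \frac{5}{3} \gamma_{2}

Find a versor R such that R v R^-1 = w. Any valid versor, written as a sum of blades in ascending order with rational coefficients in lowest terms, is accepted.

Sketch: the shared square -\frac{16}{9} makes R = v + w = \frac{93}{8} \gamma_{1} + \frac{99}{8} \gamma_{2} the natural versor; its sandwich fixes that direction, negates (v - w)/2, and sends v to w.
Answer: \frac{93}{8} \gamma_{1} + \frac{99}{8} \gamma_{2}


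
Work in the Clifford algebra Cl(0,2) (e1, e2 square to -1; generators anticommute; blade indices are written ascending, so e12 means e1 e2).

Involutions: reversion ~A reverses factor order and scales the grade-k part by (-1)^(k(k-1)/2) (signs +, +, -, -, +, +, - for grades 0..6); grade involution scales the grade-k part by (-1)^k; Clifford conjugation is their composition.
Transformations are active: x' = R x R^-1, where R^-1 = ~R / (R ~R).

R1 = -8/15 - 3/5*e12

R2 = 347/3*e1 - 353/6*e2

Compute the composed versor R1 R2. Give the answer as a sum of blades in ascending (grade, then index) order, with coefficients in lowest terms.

Distribute over the terms of R1 (each basis-blade product reordered to ascending indices, repeated generators contracted through their squares):
(-8/15) R2 = -2776/45*e1 + 1412/45*e2
(-3/5*e12) R2 = -353/10*e1 - 347/5*e2
Summing the partial products and collecting blades:
Answer: -8729/90*e1 - 1711/45*e2


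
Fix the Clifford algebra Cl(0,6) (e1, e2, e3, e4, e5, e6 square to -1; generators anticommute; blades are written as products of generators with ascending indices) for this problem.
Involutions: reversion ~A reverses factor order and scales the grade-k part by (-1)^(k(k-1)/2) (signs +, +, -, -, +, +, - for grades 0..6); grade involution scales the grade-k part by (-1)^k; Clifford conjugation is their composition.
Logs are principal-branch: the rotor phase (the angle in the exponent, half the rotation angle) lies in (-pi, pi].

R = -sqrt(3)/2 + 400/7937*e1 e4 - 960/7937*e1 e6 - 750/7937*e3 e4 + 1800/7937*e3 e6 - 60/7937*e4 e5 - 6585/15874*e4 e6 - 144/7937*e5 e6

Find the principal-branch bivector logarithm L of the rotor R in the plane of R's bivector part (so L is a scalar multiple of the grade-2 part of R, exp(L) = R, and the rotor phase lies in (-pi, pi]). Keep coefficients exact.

The scalar part of R is -sqrt(3)/2, so the principal-branch rotor phase is pinned; divide the bivector part by its sine to get the unit plane — L is the phase times that plane.
Concretely: cos(phase) = -sqrt(3)/2 gives phase = ±5*pi/6, and since phase/sin(phase) is even the sign is immaterial: L = (phase/sin(phase)) * <R>_2 = (5*pi/3) * <R>_2.
Answer: 2000*pi/23811*e1 e4 - 1600*pi/7937*e1 e6 - 1250*pi/7937*e3 e4 + 3000*pi/7937*e3 e6 - 100*pi/7937*e4 e5 - 10975*pi/15874*e4 e6 - 240*pi/7937*e5 e6


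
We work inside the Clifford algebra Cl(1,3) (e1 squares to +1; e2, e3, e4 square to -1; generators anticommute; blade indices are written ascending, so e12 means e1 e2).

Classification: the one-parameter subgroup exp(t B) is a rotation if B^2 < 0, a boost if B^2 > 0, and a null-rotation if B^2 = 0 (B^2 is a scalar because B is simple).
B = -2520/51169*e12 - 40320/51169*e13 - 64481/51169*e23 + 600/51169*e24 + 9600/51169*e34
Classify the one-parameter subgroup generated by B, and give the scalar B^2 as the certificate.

B^2 term by term: the squares give (-2520/51169)^2*(e12)^2 + (-40320/51169)^2*(e13)^2 + (-64481/51169)^2*(e23)^2 + (600/51169)^2*(e24)^2 + (9600/51169)^2*(e34)^2 = 6350400/2618266561*(+1) + 1625702400/2618266561*(+1) + 4157799361/2618266561*(-1) + 360000/2618266561*(-1) + 92160000/2618266561*(-1) = -1 (each basis 2-blade squares to minus the product of its generators' squares); cross terms between blades sharing an index anticommute and cancel; the commuting (index-disjoint) pairs give grade-4 terms 2*c*c'*(blade product), which cancel blade by blade — e1234: -48384000/2618266561 + 48384000/2618266561 = 0 — confirming B is simple. So B^2 = -1.
Answer: rotation, certificate B^2 = -1. B^2 = -1 is basis-independent, so its sign is the whole story.


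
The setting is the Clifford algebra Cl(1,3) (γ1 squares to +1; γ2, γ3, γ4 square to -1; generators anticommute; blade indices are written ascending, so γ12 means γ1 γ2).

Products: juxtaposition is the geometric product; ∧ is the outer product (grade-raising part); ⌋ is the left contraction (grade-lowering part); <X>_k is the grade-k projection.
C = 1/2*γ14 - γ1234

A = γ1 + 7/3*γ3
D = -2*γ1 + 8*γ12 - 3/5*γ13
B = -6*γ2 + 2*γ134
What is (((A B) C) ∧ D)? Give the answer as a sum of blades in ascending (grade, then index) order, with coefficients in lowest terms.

step 1: -6*γ12 + 14/3*γ14 + 14*γ23 + 2*γ34
step 2: 7/3 + 2*γ12 - γ13 + 14*γ14 - 14/3*γ23 + 3*γ24 + 6*γ34 + 7*γ1234
step 3: -14/3*γ1 + 56/3*γ12 - 7/5*γ13 + 28/3*γ123 - 6*γ124 - 12*γ134 + 249/5*γ1234
Answer: -14/3*γ1 + 56/3*γ12 - 7/5*γ13 + 28/3*γ123 - 6*γ124 - 12*γ134 + 249/5*γ1234


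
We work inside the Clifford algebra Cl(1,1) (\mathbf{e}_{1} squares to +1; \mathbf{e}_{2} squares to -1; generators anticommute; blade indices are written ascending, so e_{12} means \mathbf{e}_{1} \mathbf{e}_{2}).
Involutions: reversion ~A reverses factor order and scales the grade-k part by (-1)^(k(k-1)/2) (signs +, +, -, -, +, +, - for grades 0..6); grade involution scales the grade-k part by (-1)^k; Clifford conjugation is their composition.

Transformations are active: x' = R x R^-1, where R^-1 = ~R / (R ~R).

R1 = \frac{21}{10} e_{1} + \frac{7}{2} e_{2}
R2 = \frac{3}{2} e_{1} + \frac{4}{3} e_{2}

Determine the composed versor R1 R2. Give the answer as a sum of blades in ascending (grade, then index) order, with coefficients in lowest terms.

Distribute over the terms of R1 (each basis-blade product reordered to ascending indices, repeated generators contracted through their squares):
(\frac{21}{10} e_{1}) R2 = \frac{63}{20} + \frac{14}{5} e_{12}
(\frac{7}{2} e_{2}) R2 = -\frac{14}{3} - \frac{21}{4} e_{12}
Summing the partial products and collecting blades:
Answer: -\frac{91}{60} - \frac{49}{20} e_{12}


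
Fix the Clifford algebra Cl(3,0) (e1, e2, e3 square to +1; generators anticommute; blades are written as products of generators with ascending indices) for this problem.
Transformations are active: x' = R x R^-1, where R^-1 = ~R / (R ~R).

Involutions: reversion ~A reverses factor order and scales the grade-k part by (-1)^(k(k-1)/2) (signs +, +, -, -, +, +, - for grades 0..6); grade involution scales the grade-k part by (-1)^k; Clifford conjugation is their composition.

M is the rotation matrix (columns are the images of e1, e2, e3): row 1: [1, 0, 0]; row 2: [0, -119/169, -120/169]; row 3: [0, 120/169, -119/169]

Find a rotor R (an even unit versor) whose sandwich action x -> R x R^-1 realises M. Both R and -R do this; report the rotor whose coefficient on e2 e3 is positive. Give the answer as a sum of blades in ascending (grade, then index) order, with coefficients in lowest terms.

Method: write R = a + b12*e1 e2 + b13*e1 e3 + b23*e2 e3 with a^2 + b12^2 + b13^2 + b23^2 = 1 (so R^-1 = ~R). Expanding the columns R e_j ~R gives tr M = 4a^2 - 1 and, from the antisymmetric part, M21 - M12 = -4a*b12, M13 - M31 = 4a*b13, M32 - M23 = -4a*b23.
Here tr M = -69/169, so a^2 = (1 + tr M)/4 = 25/169 and a = ±5/13. Taking a = 5/13: M21 - M12 = 0, M13 - M31 = 0, M32 - M23 = 240/169, giving b12 = 0, b13 = 0, b23 = -12/13, i.e. R = 5/13 - 12/13*e2 e3.
Its e2 e3 coefficient is negative, so report the other preimage -R.
Answer: -5/13 + 12/13*e2 e3. Key observation: the double cover Spin(3) -> SO(3) sends R and -R to the same matrix (trace -69/169 here), so the stated sign of the e2 e3 coefficient is what selects one sheet.


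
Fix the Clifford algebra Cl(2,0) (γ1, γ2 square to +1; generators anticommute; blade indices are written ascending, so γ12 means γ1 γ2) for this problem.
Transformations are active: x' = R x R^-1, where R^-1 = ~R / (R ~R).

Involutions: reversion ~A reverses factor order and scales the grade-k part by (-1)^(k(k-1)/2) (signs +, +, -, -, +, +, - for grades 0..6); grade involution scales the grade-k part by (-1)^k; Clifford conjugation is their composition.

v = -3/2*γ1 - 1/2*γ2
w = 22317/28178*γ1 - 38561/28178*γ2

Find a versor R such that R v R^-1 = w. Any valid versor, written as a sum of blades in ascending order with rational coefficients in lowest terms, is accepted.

Why this works: both vectors square to 5/2, so q(v) = q(w) and R = v + w = -9975/14089*γ1 - 26325/14089*γ2 carries v to w — its own direction survives, the complement (v - w)/2 flips.
Answer: -9975/14089*γ1 - 26325/14089*γ2


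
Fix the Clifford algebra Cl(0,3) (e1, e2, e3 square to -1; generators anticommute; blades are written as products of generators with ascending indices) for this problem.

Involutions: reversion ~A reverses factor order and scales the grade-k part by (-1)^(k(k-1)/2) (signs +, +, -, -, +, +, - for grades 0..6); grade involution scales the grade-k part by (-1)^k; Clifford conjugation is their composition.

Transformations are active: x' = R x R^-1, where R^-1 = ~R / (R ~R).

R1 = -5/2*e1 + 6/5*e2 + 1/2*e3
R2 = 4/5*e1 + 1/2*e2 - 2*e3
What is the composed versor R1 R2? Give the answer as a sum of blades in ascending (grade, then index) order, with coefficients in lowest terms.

Distribute over the terms of R1 (each basis-blade product reordered to ascending indices, repeated generators contracted through their squares):
(-5/2*e1) R2 = 2 - 5/4*e1 e2 + 5*e1 e3
(6/5*e2) R2 = -3/5 - 24/25*e1 e2 - 12/5*e2 e3
(1/2*e3) R2 = 1 - 2/5*e1 e3 - 1/4*e2 e3
Summing the partial products and collecting blades:
Answer: 12/5 - 221/100*e1 e2 + 23/5*e1 e3 - 53/20*e2 e3


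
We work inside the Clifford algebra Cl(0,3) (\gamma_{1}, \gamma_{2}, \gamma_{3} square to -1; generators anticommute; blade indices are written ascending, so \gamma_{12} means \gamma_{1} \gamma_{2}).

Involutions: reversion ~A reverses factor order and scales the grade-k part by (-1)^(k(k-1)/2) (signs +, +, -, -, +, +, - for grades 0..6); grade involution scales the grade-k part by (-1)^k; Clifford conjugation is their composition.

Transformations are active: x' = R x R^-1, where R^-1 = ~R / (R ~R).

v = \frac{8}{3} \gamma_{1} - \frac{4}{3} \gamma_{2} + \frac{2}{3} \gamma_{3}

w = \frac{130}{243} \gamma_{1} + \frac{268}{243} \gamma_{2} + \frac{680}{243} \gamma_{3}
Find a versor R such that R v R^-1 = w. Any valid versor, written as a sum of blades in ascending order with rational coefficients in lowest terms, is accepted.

The midline construction: v and w both square to -\frac{28}{3}, so reflecting in their sum \frac{778}{243} \gamma_{1} - \frac{56}{243} \gamma_{2} + \frac{842}{243} \gamma_{3} exchanges them.
Answer: \frac{778}{243} \gamma_{1} - \frac{56}{243} \gamma_{2} + \frac{842}{243} \gamma_{3}


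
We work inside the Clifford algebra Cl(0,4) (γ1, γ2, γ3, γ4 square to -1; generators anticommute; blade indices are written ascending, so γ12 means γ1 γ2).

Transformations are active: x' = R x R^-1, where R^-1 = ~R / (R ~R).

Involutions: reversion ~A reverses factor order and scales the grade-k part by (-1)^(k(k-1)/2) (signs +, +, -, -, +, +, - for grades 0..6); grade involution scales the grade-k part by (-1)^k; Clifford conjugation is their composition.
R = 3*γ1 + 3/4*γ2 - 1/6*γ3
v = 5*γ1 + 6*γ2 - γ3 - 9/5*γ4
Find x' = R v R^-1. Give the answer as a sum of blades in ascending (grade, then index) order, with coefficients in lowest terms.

~R = 3*γ1 + 3/4*γ2 - 1/6*γ3, and R ~R = -1381/144, so R^-1 = ~R / (-1381/144).
R v = -59/3 + 57/4*γ12 - 13/6*γ13 - 27/5*γ14 + 1/4*γ23 - 27/20*γ24 + 3/10*γ34
Answer: 10087/1381*γ1 - 4038/1381*γ2 + 437/1381*γ3 + 9/5*γ4


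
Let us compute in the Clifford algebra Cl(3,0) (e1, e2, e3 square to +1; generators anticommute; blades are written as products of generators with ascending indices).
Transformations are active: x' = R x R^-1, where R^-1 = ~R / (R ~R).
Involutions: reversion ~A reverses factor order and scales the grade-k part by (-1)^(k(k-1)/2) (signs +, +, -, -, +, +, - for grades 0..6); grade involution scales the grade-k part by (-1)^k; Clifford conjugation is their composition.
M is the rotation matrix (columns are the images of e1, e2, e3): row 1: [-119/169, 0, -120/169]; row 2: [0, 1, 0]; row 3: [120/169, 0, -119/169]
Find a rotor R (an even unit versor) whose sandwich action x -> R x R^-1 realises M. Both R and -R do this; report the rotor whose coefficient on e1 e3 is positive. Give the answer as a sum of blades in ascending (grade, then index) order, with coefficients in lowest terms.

Method: write R = a + b12*e1 e2 + b13*e1 e3 + b23*e2 e3 with a^2 + b12^2 + b13^2 + b23^2 = 1 (so R^-1 = ~R). Expanding the columns R e_j ~R gives tr M = 4a^2 - 1 and, from the antisymmetric part, M21 - M12 = -4a*b12, M13 - M31 = 4a*b13, M32 - M23 = -4a*b23.
Here tr M = -69/169, so a^2 = (1 + tr M)/4 = 25/169 and a = ±5/13. Taking a = 5/13: M21 - M12 = 0, M13 - M31 = -240/169, M32 - M23 = 0, giving b12 = 0, b13 = -12/13, b23 = 0, i.e. R = 5/13 - 12/13*e1 e3.
Its e1 e3 coefficient is negative, so report the other preimage -R.
Answer: -5/13 + 12/13*e1 e3. Note: both R and -R realise this M (trace -69/169); the covering map identifies them, and the e1 e3-coefficient sign is the tie-breaker.


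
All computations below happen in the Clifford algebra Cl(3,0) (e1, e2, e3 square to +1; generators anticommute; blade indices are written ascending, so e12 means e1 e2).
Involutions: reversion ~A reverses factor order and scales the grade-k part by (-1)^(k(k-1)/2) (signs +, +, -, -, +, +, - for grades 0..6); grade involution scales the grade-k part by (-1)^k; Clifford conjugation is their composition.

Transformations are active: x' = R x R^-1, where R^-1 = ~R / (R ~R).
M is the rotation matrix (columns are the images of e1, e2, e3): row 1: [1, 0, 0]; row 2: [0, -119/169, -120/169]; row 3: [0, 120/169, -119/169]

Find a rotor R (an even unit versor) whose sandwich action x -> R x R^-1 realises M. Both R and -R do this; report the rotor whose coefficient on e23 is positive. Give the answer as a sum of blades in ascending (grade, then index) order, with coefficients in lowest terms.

Method: write R = a + b12*e12 + b13*e13 + b23*e23 with a^2 + b12^2 + b13^2 + b23^2 = 1 (so R^-1 = ~R). Expanding the columns R e_j ~R gives tr M = 4a^2 - 1 and, from the antisymmetric part, M21 - M12 = -4a*b12, M13 - M31 = 4a*b13, M32 - M23 = -4a*b23.
Here tr M = -69/169, so a^2 = (1 + tr M)/4 = 25/169 and a = ±5/13. Taking a = 5/13: M21 - M12 = 0, M13 - M31 = 0, M32 - M23 = 240/169, giving b12 = 0, b13 = 0, b23 = -12/13, i.e. R = 5/13 - 12/13*e23.
Its e23 coefficient is negative, so report the other preimage -R.
Answer: -5/13 + 12/13*e23. Uniqueness: Spin(3) -> SO(3) maps R and -R to the same rotation of trace -69/169; fixing the sign of the e23 coefficient removes the ambiguity.


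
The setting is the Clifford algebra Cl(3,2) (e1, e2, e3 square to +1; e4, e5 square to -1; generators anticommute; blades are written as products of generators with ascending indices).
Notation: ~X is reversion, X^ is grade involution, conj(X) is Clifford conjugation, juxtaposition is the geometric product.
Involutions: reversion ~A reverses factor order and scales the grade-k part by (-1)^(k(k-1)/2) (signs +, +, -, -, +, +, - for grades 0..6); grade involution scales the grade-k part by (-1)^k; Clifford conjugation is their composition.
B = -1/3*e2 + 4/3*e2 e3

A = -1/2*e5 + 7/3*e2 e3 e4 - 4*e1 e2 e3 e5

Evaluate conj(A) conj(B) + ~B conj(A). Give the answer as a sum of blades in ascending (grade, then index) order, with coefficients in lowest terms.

first term: 28/9*e4 - 16/3*e1 e5 - 1/6*e2 e5 + 7/9*e3 e4 - 4/3*e1 e3 e5 - 2/3*e2 e3 e5
second term: 28/9*e4 - 16/3*e1 e5 - 1/6*e2 e5 - 7/9*e3 e4 - 4/3*e1 e3 e5 - 2/3*e2 e3 e5
Answer: 56/9*e4 - 32/3*e1 e5 - 1/3*e2 e5 - 8/3*e1 e3 e5 - 4/3*e2 e3 e5


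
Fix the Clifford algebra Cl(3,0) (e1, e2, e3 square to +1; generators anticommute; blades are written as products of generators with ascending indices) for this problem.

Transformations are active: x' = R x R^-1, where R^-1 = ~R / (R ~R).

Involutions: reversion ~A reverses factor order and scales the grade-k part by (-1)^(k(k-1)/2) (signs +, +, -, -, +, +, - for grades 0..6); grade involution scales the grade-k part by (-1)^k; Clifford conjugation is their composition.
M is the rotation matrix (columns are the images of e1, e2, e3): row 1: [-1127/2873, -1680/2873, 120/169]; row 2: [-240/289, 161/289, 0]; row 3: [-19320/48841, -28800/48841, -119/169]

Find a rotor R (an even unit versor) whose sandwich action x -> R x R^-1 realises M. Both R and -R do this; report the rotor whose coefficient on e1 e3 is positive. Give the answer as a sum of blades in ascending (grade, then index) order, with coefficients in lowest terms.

Method: write R = a + b12*e1 e2 + b13*e1 e3 + b23*e2 e3 with a^2 + b12^2 + b13^2 + b23^2 = 1 (so R^-1 = ~R). Expanding the columns R e_j ~R gives tr M = 4a^2 - 1 and, from the antisymmetric part, M21 - M12 = -4a*b12, M13 - M31 = 4a*b13, M32 - M23 = -4a*b23.
Here tr M = -26341/48841, so a^2 = (1 + tr M)/4 = 5625/48841 and a = ±75/221. Taking a = 75/221: M21 - M12 = -12000/48841, M13 - M31 = 54000/48841, M32 - M23 = -28800/48841, giving b12 = 40/221, b13 = 180/221, b23 = 96/221, i.e. R = 75/221 + 40/221*e1 e2 + 180/221*e1 e3 + 96/221*e2 e3.
Its e1 e3 coefficient is already positive.
Answer: 75/221 + 40/221*e1 e2 + 180/221*e1 e3 + 96/221*e2 e3. Sheet selection: the two-to-one cover makes ±R indistinguishable at the matrix level (trace -26341/48841), so uniqueness comes from the required sign on e1 e3.


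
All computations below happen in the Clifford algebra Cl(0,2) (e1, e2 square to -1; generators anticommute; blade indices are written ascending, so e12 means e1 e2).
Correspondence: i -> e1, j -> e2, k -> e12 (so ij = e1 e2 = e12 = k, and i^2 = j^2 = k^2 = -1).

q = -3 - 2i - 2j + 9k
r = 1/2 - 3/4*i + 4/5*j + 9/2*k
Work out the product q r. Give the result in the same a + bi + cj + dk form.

In blades: q = -3 - 2*e1 - 2*e2 + 9*e12, r = 1/2 - 3/4*e1 + 4/5*e2 + 9/2*e12.
Distribute q over r term by term (generator squares from the signature, products reordered to ascending indices): (-3)*r = -3/2 + 9/4*e1 - 12/5*e2 - 27/2*e12; (-2*e1)*r = -3/2 - e1 + 9*e2 - 8/5*e12; (-2*e2)*r = 8/5 - 9*e1 - e2 - 3/2*e12; (9*e12)*r = -81/2 - 36/5*e1 - 27/4*e2 + 9/2*e12.
Sum: -419/10 - 299/20*e1 - 23/20*e2 - 121/10*e12; translating back through the correspondence:
Answer: -419/10 - 299/20*i - 23/20*j - 121/10*k


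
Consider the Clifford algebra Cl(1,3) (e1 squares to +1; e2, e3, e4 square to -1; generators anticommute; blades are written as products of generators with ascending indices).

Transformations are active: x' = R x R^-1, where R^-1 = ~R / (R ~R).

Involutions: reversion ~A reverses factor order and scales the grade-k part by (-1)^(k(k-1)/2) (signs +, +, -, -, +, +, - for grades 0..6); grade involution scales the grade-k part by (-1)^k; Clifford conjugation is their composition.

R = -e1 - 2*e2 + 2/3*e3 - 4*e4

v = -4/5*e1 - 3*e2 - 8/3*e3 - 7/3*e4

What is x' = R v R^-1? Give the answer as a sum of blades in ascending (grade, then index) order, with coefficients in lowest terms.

~R = -e1 - 2*e2 + 2/3*e3 - 4*e4, and R ~R = -175/9, so R^-1 = ~R / (-175/9).
R v = -574/45 + 7/5*e1 e2 + 16/5*e1 e3 - 13/15*e1 e4 + 22/3*e2 e3 - 22/3*e2 e4 - 110/9*e3 e4
Answer: -64/125*e1 + 47/125*e2 + 1328/375*e3 - 1093/375*e4


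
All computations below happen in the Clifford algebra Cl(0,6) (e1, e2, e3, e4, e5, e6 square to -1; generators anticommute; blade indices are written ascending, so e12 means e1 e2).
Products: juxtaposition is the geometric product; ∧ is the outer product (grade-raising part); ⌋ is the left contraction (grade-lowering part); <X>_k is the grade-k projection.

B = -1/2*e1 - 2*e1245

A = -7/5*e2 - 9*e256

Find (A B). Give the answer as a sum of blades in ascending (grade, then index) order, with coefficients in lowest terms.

step 1: -7/10*e12 + 14/5*e145 + 18*e146 - 9/2*e1256
Answer: -7/10*e12 + 14/5*e145 + 18*e146 - 9/2*e1256


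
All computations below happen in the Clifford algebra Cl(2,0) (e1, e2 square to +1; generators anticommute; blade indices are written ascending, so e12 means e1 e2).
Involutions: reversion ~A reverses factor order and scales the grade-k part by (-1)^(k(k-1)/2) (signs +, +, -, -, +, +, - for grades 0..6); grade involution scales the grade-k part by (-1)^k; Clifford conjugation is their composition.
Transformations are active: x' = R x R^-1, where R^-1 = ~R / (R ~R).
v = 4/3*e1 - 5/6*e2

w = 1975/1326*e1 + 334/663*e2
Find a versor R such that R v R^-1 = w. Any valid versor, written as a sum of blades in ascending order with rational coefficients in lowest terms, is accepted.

Why this works: both vectors square to 89/36, so q(v) = q(w) and R = v + w = 3743/1326*e1 - 437/1326*e2 carries v to w — its own direction survives, the complement (v - w)/2 flips.
Answer: 3743/1326*e1 - 437/1326*e2


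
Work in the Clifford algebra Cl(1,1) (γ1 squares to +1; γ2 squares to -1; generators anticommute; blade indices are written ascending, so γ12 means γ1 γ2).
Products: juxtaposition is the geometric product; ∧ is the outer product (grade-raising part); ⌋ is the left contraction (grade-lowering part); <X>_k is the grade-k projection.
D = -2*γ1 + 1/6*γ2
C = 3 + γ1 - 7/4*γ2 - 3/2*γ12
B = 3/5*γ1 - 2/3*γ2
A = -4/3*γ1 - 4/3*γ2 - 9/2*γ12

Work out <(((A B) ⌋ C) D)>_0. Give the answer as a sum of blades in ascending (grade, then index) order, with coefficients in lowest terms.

step 1: -76/45 - 3*γ1 + 27/10*γ2 + 76/45*γ12
step 2: -47/8 - 1033/180*γ1 + 671/90*γ2 + 38/15*γ12
step 3: 5527/540 + 2039/180*γ1 + 327/80*γ2 + 15071/1080*γ12
step 4: 5527/540
Answer: 5527/540


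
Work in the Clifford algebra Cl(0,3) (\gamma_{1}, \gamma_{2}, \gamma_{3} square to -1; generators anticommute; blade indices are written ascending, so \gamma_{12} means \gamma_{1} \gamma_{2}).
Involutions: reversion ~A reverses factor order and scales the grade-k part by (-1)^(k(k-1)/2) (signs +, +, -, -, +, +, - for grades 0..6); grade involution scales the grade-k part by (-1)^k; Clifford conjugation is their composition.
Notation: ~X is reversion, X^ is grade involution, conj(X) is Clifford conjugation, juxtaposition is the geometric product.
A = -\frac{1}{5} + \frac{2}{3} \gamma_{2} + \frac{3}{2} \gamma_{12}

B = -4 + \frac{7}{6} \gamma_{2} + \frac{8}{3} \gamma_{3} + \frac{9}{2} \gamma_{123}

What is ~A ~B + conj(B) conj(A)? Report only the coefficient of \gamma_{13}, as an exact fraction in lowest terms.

first term: \frac{1}{45} + \frac{7}{4} \gamma_{1} - \frac{29}{10} \gamma_{2} - \frac{437}{60} \gamma_{3} + 6 \gamma_{12} - 3 \gamma_{13} + \frac{16}{9} \gamma_{23} - \frac{31}{10} \gamma_{123}
second term: \frac{1}{45} + \frac{7}{4} \gamma_{1} + \frac{29}{10} \gamma_{2} + \frac{437}{60} \gamma_{3} + 6 \gamma_{12} - 3 \gamma_{13} - \frac{16}{9} \gamma_{23} + \frac{31}{10} \gamma_{123}
Answer: -6
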